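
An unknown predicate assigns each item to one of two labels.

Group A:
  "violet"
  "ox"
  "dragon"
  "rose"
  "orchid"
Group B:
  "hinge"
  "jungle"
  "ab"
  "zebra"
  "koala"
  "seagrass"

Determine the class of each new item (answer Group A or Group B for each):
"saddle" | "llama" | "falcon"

Group B, Group B, Group A

The pattern is that an item is 'Group A' exactly when: even length AND contains 'o'.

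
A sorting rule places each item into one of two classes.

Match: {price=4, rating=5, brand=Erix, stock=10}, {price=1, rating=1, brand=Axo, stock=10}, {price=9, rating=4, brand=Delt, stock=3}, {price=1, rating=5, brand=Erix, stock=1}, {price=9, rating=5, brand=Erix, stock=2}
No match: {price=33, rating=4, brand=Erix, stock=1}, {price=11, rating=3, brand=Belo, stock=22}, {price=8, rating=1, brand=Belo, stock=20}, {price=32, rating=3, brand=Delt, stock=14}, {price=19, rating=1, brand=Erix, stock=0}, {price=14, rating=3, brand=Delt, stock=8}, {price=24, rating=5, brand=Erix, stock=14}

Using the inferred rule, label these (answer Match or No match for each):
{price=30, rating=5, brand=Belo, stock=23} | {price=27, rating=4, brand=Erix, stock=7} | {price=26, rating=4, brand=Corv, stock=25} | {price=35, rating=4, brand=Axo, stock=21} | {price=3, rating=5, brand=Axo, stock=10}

Every 'Match' example satisfies: stock ≤ 10 AND price ≤ 9. None of the 'No match' examples do.

No match, No match, No match, No match, Match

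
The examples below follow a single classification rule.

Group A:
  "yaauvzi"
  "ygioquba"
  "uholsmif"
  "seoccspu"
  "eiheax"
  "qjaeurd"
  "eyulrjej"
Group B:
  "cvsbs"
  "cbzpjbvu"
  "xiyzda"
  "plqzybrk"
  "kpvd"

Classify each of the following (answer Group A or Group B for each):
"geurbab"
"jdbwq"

Group A, Group B

A rule that fits every label: has ≥ 3 vowels — true of each 'Group A' example, false of each 'Group B' one.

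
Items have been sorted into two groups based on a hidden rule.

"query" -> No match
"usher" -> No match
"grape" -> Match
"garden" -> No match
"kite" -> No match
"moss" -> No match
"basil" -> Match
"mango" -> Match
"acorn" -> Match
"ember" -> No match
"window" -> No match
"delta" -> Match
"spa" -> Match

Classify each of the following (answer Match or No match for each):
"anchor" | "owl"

The rule appears to be: odd length AND contains 'a'.
"anchor": length 6, has 'a', does not pass → No match.
"owl": length 3, no 'a', does not pass → No match.

No match, No match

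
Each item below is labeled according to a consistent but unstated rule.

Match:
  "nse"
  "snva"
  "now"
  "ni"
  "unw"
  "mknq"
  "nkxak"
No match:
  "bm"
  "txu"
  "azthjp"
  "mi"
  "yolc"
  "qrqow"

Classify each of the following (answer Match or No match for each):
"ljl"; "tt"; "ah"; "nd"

No match, No match, No match, Match

One predicate separates the groups cleanly: contains 'n'.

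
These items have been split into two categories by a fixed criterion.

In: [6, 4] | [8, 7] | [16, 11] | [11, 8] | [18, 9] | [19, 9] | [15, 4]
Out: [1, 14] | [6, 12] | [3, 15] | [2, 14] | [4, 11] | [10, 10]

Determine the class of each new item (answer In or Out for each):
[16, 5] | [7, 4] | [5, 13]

All 'In' examples share one property — first > second — and every 'Out' example lacks it.
[16, 5]: 16 > 5, matches → In.
[7, 4]: 7 > 4, matches → In.
[5, 13]: 5 < 13, doesn't match → Out.

In, In, Out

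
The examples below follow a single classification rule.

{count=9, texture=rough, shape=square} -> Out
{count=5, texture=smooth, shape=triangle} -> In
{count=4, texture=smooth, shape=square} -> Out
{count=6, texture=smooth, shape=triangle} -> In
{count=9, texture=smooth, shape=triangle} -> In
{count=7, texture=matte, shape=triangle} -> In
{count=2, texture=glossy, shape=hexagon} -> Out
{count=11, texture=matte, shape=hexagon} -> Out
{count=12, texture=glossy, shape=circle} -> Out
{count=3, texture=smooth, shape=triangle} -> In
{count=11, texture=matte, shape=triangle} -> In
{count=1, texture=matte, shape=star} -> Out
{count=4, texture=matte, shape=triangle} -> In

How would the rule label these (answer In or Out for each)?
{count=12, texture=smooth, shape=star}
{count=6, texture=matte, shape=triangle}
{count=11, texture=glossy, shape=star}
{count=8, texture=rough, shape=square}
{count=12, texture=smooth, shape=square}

Out, In, Out, Out, Out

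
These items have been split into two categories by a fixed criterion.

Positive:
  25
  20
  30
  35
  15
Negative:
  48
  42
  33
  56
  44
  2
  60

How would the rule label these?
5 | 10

Positive, Positive

The classifier is using: multiple of 5 AND at most 35.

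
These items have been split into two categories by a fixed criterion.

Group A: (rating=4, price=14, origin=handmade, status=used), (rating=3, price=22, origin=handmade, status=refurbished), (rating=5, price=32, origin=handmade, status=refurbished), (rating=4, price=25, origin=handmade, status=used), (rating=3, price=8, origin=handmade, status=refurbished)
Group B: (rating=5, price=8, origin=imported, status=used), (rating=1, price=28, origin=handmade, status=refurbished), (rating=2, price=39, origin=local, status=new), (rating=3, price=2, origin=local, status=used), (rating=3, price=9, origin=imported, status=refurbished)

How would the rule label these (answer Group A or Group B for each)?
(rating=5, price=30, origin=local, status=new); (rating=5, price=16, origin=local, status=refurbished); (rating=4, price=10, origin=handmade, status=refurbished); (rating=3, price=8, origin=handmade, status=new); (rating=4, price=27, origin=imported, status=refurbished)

Every 'Group A' example satisfies: origin is handmade AND rating ≥ 2. None of the 'Group B' examples do.
(rating=5, price=30, origin=local, status=new) → origin is local, rating = 5 → Group B.
(rating=5, price=16, origin=local, status=refurbished) → origin is local, rating = 5 → Group B.
(rating=4, price=10, origin=handmade, status=refurbished) → origin is handmade, rating = 4 → Group A.
(rating=3, price=8, origin=handmade, status=new) → origin is handmade, rating = 3 → Group A.
(rating=4, price=27, origin=imported, status=refurbished) → origin is imported, rating = 4 → Group B.

Group B, Group B, Group A, Group A, Group B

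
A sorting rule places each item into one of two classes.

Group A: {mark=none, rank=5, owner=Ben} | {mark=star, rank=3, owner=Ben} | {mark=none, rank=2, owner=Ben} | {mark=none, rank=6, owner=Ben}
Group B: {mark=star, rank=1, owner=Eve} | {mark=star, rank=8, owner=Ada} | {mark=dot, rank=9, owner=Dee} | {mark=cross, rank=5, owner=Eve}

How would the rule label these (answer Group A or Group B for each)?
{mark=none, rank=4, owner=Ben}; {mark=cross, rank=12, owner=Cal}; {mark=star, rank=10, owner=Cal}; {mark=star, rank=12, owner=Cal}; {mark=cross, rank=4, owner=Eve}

'Group A' ⟺ owner is Ben.
{mark=none, rank=4, owner=Ben} → owner is Ben → Group A. {mark=cross, rank=12, owner=Cal} → owner is Cal → Group B. {mark=star, rank=10, owner=Cal} → owner is Cal → Group B. {mark=star, rank=12, owner=Cal} → owner is Cal → Group B. {mark=cross, rank=4, owner=Eve} → owner is Eve → Group B.

Group A, Group B, Group B, Group B, Group B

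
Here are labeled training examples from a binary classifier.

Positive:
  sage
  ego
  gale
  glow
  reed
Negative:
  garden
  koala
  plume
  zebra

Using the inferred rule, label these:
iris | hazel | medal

Positive, Negative, Negative

All 'Positive' examples share one property — length ≤ 4 — and every 'Negative' example lacks it.
iris: Positive (length 4).
hazel: Negative (length 5).
medal: Negative (length 5).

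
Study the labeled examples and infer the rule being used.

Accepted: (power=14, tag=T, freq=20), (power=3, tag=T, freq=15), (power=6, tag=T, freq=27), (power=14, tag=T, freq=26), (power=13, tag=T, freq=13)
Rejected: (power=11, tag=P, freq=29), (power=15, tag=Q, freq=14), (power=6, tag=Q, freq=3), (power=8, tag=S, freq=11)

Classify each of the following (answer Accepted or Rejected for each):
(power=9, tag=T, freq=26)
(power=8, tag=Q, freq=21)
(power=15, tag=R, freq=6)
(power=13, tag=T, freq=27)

The distinguishing property — tag is T — holds for all the 'Accepted' cases and none of the 'Rejected' cases.
Accepted: (power=9, tag=T, freq=26), since tag is T. Rejected: (power=8, tag=Q, freq=21), since tag is Q. Rejected: (power=15, tag=R, freq=6), since tag is R. Accepted: (power=13, tag=T, freq=27), since tag is T.

Accepted, Rejected, Rejected, Accepted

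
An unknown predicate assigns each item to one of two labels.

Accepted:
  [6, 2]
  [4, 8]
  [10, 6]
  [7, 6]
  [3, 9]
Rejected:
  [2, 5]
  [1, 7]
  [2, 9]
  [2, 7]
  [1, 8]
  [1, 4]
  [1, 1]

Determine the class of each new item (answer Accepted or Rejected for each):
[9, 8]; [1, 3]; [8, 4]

'Accepted' ⟺ first ≥ 3.
[9, 8] → first 9 → Accepted.
[1, 3] → first 1 → Rejected.
[8, 4] → first 8 → Accepted.

Accepted, Rejected, Accepted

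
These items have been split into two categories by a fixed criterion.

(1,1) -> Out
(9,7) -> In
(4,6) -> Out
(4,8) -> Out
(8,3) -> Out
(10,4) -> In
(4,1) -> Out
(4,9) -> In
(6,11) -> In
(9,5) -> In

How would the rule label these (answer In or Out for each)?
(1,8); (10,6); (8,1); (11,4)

Out, In, Out, In

One predicate separates the groups cleanly: sum ≥ 13.
(1,8): Out (1+8 = 9). (10,6): In (10+6 = 16). (8,1): Out (8+1 = 9). (11,4): In (11+4 = 15).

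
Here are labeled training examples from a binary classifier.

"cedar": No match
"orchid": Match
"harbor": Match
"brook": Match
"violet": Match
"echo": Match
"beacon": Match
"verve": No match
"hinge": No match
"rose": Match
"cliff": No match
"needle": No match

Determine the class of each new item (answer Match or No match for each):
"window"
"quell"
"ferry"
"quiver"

Match, No match, No match, No match

The distinguishing property — contains 'o' — holds for all the 'Match' cases and none of the 'No match' cases.
"window" — has 'o', hence Match.
"quell" — no 'o', hence No match.
"ferry" — no 'o', hence No match.
"quiver" — no 'o', hence No match.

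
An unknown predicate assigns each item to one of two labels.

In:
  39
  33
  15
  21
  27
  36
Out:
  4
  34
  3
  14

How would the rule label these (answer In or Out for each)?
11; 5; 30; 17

Out, Out, In, Out

One predicate separates the groups cleanly: multiple of 3 AND at least 4.
Out: 11, since 11 = 3·3 + 2, 11 ≥ 4. Out: 5, since 5 = 3·1 + 2, 5 ≥ 4. In: 30, since 30 = 3·10, 30 ≥ 4. Out: 17, since 17 = 3·5 + 2, 17 ≥ 4.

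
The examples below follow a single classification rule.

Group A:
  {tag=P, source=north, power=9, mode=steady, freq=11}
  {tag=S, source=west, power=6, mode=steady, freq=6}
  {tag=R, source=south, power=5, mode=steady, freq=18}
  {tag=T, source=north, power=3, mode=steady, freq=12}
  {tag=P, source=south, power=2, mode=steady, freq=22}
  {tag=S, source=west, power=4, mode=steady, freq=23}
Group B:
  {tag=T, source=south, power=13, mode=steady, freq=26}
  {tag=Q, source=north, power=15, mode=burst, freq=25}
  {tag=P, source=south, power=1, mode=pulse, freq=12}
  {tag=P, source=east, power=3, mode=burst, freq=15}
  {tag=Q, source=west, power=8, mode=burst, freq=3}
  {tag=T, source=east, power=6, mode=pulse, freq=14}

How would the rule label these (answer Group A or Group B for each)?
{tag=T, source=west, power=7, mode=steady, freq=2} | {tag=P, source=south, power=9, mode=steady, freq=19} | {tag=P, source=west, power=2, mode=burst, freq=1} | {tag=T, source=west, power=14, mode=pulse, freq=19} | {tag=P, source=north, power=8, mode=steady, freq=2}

Group A, Group A, Group B, Group B, Group A

The pattern is that an item is 'Group A' exactly when: mode is steady AND freq ≤ 23.
Group A: {tag=T, source=west, power=7, mode=steady, freq=2}, since mode is steady, freq = 2. Group A: {tag=P, source=south, power=9, mode=steady, freq=19}, since mode is steady, freq = 19. Group B: {tag=P, source=west, power=2, mode=burst, freq=1}, since mode is burst, freq = 1. Group B: {tag=T, source=west, power=14, mode=pulse, freq=19}, since mode is pulse, freq = 19. Group A: {tag=P, source=north, power=8, mode=steady, freq=2}, since mode is steady, freq = 2.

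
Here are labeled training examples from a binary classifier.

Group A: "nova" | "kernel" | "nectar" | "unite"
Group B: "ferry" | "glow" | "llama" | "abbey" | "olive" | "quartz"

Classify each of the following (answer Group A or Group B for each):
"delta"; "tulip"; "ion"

The simplest hypothesis consistent with all the labels is: contains 'n'.
"delta": no 'n' — does not satisfy this, so Group B.
"tulip": no 'n' — does not satisfy this, so Group B.
"ion": has 'n' — satisfies this, so Group A.

Group B, Group B, Group A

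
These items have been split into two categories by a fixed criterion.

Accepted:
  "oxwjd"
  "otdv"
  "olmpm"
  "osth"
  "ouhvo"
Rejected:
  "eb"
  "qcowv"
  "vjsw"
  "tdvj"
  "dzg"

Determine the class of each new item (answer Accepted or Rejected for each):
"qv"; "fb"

Rejected, Rejected

The distinguishing property — starts with 'o' — holds for all the 'Accepted' cases and none of the 'Rejected' cases.
"qv" → starts with 'q' → Rejected.
"fb" → starts with 'f' → Rejected.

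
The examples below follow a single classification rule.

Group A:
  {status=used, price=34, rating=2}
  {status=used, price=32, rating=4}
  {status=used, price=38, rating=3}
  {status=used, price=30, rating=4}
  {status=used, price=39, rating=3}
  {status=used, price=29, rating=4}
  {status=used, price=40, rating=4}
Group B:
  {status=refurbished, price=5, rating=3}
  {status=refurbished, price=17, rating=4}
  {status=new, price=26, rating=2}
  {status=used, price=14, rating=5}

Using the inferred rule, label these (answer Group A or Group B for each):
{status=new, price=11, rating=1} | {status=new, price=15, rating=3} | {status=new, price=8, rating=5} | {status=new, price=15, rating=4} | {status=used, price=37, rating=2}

Group B, Group B, Group B, Group B, Group A

Rule: price ≥ 29. This holds for each 'Group A' example and fails for each 'Group B' one.
{status=new, price=11, rating=1}: price = 11 — doesn't qualify, so Group B. {status=new, price=15, rating=3}: price = 15 — doesn't qualify, so Group B. {status=new, price=8, rating=5}: price = 8 — doesn't qualify, so Group B. {status=new, price=15, rating=4}: price = 15 — doesn't qualify, so Group B. {status=used, price=37, rating=2}: price = 37 — matches, so Group A.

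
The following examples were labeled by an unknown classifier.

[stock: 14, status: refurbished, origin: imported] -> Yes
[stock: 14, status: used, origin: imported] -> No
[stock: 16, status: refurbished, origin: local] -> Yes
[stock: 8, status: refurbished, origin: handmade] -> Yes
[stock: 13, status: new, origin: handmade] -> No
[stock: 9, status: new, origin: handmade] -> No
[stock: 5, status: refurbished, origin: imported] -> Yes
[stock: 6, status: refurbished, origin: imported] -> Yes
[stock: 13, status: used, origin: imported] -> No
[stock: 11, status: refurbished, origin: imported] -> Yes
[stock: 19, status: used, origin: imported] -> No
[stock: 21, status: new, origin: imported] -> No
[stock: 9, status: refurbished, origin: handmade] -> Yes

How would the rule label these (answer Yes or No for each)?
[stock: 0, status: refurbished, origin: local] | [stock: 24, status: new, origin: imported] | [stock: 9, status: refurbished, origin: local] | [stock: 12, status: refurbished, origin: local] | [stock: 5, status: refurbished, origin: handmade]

Yes, No, Yes, Yes, Yes

Rule: status is refurbished. This holds for each 'Yes' example and fails for each 'No' one.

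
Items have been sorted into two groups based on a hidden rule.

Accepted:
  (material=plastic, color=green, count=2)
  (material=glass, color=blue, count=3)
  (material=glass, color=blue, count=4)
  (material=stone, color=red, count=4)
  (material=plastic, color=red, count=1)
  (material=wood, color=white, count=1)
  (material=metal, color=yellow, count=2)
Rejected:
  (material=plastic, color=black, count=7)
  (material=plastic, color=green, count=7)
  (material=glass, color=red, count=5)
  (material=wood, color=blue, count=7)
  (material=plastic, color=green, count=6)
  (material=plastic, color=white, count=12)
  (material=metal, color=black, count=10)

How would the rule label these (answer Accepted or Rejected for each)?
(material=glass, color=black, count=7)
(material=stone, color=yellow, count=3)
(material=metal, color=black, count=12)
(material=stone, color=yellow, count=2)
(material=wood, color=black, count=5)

Rejected, Accepted, Rejected, Accepted, Rejected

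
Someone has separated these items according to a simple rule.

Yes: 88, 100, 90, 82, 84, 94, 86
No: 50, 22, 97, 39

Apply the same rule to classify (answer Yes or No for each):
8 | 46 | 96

'Yes' ⟺ even AND at least 82.
8 — 8 is even, 8 < 82, hence No.
46 — 46 is even, 46 < 82, hence No.
96 — 96 is even, 96 ≥ 82, hence Yes.

No, No, Yes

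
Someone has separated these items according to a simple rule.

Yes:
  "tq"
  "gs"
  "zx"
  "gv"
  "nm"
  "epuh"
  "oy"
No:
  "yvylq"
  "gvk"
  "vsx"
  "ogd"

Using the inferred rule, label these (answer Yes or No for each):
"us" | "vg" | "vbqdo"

Yes, Yes, No

Checking candidate rules against both groups, what survives is: even length.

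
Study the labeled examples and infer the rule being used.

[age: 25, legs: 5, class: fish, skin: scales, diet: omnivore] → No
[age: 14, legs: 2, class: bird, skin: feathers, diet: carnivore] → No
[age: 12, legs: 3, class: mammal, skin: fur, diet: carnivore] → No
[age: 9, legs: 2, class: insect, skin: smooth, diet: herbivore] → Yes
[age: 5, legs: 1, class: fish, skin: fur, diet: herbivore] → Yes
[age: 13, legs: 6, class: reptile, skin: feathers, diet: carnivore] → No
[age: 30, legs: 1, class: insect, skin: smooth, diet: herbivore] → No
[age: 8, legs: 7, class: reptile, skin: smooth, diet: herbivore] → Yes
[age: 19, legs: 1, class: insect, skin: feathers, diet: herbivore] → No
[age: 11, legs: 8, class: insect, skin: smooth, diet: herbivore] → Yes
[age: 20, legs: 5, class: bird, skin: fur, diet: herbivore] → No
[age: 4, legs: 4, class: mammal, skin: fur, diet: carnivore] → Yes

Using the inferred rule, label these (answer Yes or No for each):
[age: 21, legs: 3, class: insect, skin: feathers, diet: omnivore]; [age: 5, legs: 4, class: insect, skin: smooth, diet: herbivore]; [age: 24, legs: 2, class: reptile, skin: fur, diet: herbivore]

The rule appears to be: age ≤ 11.

No, Yes, No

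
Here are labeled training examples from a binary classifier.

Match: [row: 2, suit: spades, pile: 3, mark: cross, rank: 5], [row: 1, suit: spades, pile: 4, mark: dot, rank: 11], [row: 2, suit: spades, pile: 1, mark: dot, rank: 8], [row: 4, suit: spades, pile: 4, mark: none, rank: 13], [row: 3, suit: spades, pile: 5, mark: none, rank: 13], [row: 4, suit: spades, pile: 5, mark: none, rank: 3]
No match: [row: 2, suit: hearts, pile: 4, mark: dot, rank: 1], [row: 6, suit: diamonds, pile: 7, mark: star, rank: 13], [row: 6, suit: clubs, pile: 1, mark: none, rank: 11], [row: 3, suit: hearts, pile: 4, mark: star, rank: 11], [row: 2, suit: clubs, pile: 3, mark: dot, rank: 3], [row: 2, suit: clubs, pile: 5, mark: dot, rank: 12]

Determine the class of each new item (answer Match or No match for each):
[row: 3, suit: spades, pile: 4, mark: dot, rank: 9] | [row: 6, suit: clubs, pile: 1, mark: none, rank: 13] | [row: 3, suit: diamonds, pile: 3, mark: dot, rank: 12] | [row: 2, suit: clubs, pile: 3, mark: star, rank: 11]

Match, No match, No match, No match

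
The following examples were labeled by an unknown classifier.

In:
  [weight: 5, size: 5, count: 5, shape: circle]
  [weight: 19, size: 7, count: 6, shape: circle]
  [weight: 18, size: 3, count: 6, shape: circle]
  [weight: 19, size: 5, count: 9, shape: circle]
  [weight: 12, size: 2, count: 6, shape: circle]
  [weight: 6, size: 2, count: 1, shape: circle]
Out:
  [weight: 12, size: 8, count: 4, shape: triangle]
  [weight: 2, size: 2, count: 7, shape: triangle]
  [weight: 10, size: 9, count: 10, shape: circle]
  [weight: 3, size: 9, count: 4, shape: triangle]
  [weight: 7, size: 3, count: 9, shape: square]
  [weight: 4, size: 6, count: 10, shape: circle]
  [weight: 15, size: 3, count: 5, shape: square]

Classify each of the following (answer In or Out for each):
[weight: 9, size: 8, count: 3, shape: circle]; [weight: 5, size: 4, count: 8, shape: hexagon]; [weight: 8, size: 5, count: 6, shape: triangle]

The classifier is using: shape is circle AND count ≤ 9.
[weight: 9, size: 8, count: 3, shape: circle]: In (shape is circle, count = 3). [weight: 5, size: 4, count: 8, shape: hexagon]: Out (shape is hexagon, count = 8). [weight: 8, size: 5, count: 6, shape: triangle]: Out (shape is triangle, count = 6).

In, Out, Out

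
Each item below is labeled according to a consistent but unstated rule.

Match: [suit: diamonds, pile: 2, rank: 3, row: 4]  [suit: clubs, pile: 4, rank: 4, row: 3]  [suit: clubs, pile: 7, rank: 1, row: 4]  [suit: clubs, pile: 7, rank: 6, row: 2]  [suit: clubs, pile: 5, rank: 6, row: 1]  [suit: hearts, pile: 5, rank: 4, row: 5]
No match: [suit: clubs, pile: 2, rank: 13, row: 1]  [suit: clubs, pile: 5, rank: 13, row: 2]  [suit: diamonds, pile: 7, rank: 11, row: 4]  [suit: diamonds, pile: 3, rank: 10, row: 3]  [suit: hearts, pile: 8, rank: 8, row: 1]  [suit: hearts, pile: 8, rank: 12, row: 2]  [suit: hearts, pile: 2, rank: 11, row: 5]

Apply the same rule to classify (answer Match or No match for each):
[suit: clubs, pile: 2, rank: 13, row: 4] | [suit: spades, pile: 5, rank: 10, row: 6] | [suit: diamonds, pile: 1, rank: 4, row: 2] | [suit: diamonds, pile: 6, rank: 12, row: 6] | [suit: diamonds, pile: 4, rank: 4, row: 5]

No match, No match, Match, No match, Match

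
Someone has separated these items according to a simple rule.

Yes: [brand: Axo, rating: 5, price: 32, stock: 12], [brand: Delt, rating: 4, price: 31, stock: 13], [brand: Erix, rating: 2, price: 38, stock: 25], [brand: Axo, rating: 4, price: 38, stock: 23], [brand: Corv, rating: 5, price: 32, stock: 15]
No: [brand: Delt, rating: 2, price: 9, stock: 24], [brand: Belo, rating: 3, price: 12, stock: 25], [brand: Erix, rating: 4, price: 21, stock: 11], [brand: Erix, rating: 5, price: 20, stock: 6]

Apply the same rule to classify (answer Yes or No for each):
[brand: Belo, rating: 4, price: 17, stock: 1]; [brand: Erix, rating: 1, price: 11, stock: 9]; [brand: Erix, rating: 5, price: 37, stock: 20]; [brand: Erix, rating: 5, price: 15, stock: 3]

No, No, Yes, No

One predicate separates the groups cleanly: price ≥ 31.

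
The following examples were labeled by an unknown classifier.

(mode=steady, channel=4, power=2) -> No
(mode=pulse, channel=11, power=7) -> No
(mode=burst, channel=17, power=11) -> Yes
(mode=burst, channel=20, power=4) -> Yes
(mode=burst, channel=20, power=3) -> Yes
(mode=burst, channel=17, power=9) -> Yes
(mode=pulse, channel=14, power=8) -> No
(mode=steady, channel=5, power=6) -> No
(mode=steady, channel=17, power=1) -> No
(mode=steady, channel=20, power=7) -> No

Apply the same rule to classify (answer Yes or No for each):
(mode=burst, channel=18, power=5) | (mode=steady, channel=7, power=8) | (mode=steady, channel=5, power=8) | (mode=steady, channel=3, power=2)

Yes, No, No, No

'Yes' ⟺ mode is burst.
(mode=burst, channel=18, power=5) → mode is burst → Yes. (mode=steady, channel=7, power=8) → mode is steady → No. (mode=steady, channel=5, power=8) → mode is steady → No. (mode=steady, channel=3, power=2) → mode is steady → No.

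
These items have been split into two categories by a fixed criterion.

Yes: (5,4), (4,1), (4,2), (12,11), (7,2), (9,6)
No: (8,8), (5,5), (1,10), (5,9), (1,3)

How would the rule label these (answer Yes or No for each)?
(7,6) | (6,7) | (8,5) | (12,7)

One predicate separates the groups cleanly: first > second.
Yes: (7,6), since 7 > 6. No: (6,7), since 6 < 7. Yes: (8,5), since 8 > 5. Yes: (12,7), since 12 > 7.

Yes, No, Yes, Yes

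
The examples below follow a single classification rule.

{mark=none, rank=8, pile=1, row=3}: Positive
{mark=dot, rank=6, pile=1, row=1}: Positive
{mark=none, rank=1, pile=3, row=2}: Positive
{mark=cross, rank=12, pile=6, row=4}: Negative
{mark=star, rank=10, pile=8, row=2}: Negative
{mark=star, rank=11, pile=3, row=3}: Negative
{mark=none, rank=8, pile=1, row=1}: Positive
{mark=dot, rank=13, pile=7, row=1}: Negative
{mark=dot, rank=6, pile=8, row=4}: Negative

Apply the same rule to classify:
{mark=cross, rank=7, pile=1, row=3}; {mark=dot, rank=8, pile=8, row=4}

The simplest hypothesis consistent with all the labels is: rank ≤ 8 AND row ≤ 3.
Positive: {mark=cross, rank=7, pile=1, row=3}, since rank = 7, row = 3.
Negative: {mark=dot, rank=8, pile=8, row=4}, since rank = 8, row = 4.

Positive, Negative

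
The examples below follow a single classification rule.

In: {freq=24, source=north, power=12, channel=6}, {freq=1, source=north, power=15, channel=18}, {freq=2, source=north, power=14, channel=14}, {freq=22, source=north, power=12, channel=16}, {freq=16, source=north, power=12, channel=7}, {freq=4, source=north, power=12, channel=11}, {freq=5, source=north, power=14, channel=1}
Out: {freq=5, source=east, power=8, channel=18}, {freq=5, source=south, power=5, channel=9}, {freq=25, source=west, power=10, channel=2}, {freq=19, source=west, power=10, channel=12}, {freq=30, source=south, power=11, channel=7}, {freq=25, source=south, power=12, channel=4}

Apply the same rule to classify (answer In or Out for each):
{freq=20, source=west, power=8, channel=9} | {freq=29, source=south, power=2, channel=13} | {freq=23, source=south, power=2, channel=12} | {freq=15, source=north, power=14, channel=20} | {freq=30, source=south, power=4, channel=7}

Out, Out, Out, In, Out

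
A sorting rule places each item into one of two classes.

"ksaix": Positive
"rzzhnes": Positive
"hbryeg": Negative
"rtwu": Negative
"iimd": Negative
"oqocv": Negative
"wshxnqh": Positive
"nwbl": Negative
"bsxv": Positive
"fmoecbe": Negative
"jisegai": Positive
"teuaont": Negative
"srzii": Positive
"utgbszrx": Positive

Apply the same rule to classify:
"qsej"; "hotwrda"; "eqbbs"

A rule that fits every label: contains 's' — true of each 'Positive' example, false of each 'Negative' one.
"qsej" → has 's' → Positive.
"hotwrda" → no 's' → Negative.
"eqbbs" → has 's' → Positive.

Positive, Negative, Positive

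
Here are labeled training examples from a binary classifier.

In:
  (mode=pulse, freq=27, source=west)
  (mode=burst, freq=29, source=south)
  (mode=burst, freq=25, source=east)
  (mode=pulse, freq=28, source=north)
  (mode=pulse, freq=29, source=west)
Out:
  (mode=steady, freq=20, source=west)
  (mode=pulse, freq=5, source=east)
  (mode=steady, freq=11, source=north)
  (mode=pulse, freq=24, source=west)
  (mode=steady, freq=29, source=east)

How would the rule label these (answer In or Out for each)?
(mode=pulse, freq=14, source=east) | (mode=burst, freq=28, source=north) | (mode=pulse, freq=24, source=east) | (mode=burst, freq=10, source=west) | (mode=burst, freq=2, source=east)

Out, In, Out, Out, Out

The pattern is that an item is 'In' exactly when: mode is not steady AND freq ≥ 25.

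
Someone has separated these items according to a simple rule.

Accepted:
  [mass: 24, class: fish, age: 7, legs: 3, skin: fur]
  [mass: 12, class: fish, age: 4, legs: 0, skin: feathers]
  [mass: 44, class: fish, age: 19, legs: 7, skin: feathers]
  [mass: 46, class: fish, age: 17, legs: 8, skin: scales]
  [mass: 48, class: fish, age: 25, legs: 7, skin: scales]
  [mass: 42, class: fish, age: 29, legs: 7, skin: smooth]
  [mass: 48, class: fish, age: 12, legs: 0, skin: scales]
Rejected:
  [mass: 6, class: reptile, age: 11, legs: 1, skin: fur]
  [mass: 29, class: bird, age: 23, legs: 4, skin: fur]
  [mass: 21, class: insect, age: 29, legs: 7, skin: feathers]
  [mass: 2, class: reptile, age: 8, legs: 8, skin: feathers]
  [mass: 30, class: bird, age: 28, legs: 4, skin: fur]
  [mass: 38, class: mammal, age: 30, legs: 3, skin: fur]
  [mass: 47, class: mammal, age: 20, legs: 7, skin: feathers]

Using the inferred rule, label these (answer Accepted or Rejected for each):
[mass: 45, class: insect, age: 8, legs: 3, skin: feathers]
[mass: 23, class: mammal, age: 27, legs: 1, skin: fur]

Every 'Accepted' example satisfies: class is fish. None of the 'Rejected' examples do.

Rejected, Rejected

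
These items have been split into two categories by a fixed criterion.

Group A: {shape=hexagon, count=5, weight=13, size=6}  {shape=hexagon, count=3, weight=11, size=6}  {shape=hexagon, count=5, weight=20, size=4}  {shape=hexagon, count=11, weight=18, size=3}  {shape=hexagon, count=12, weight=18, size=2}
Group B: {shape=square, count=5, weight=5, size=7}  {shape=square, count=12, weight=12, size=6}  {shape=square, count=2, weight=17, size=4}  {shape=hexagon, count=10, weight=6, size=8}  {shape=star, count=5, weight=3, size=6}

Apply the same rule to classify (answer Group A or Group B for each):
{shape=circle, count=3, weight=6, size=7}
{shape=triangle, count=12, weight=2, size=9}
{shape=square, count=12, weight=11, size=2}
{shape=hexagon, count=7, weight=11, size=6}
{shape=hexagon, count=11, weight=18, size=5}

Group B, Group B, Group B, Group A, Group A

The pattern is that an item is 'Group A' exactly when: shape is hexagon AND size ≤ 6.
Group B: {shape=circle, count=3, weight=6, size=7}, since shape is circle, size = 7.
Group B: {shape=triangle, count=12, weight=2, size=9}, since shape is triangle, size = 9.
Group B: {shape=square, count=12, weight=11, size=2}, since shape is square, size = 2.
Group A: {shape=hexagon, count=7, weight=11, size=6}, since shape is hexagon, size = 6.
Group A: {shape=hexagon, count=11, weight=18, size=5}, since shape is hexagon, size = 5.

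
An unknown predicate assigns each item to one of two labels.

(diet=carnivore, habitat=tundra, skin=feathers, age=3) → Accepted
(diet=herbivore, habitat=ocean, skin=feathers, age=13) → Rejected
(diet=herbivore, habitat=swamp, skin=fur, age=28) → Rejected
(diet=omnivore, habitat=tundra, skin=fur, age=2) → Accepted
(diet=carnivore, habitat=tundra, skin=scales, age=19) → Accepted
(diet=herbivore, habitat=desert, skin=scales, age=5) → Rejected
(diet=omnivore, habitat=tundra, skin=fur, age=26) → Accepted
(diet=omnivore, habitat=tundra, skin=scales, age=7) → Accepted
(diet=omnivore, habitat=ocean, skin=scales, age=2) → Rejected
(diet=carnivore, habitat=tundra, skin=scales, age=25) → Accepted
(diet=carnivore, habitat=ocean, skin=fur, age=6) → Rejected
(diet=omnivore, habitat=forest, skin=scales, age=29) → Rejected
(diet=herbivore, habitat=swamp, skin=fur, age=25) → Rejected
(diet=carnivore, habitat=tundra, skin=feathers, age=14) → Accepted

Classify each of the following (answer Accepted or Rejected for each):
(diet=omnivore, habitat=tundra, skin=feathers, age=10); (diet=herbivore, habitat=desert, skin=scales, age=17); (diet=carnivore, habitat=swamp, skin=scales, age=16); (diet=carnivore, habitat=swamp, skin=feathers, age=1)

Every 'Accepted' example satisfies: habitat is tundra. None of the 'Rejected' examples do.
Accepted: (diet=omnivore, habitat=tundra, skin=feathers, age=10), since habitat is tundra.
Rejected: (diet=herbivore, habitat=desert, skin=scales, age=17), since habitat is desert.
Rejected: (diet=carnivore, habitat=swamp, skin=scales, age=16), since habitat is swamp.
Rejected: (diet=carnivore, habitat=swamp, skin=feathers, age=1), since habitat is swamp.

Accepted, Rejected, Rejected, Rejected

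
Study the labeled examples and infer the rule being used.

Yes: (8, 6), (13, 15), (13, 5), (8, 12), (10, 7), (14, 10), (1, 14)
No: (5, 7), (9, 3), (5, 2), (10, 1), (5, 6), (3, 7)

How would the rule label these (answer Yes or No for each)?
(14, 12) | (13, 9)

The rule appears to be: sum ≥ 14.

Yes, Yes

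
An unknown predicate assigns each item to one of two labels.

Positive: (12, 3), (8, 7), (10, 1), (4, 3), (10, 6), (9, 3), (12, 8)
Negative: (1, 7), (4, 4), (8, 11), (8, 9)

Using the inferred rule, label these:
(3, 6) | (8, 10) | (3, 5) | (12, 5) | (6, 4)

Negative, Negative, Negative, Positive, Positive

The rule appears to be: first > second.
(3, 6) — 3 < 6, hence Negative. (8, 10) — 8 < 10, hence Negative. (3, 5) — 3 < 5, hence Negative. (12, 5) — 12 > 5, hence Positive. (6, 4) — 6 > 4, hence Positive.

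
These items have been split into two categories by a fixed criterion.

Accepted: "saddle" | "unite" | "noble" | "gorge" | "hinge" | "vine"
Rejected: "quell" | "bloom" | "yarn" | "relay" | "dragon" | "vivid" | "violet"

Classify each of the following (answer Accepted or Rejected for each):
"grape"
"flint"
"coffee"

Accepted, Rejected, Accepted

'Accepted' ⟺ ends with 'e'.
"grape" — ends with 'e', hence Accepted.
"flint" — ends with 't', hence Rejected.
"coffee" — ends with 'e', hence Accepted.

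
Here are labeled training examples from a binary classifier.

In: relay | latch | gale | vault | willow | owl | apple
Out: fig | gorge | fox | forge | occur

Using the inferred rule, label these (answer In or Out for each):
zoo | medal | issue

Out, In, Out

Rule: contains 'l'. This holds for each 'In' example and fails for each 'Out' one.
zoo — no 'l', hence Out. medal — has 'l', hence In. issue — no 'l', hence Out.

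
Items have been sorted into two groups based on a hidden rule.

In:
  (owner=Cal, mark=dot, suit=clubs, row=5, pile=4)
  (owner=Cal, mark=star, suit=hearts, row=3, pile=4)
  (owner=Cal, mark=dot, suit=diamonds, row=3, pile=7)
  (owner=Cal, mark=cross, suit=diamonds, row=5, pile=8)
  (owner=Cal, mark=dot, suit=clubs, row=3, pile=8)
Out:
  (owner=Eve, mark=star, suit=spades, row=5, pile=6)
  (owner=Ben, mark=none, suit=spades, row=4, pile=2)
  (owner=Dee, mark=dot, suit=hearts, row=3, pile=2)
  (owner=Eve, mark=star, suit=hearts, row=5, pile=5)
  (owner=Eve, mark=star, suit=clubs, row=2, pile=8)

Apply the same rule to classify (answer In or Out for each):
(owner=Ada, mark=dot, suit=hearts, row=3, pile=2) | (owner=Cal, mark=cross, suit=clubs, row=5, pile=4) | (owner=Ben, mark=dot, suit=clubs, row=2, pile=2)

Out, In, Out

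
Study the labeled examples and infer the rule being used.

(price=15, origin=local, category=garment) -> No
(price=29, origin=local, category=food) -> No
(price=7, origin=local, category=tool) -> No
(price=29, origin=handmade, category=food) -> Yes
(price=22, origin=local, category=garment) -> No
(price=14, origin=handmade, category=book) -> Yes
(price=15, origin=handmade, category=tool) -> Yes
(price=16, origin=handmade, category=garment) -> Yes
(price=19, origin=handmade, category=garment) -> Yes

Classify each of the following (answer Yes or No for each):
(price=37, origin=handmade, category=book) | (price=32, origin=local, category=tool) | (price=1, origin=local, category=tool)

Yes, No, No

The pattern is that an item is 'Yes' exactly when: origin is handmade.
(price=37, origin=handmade, category=book): Yes (origin is handmade). (price=32, origin=local, category=tool): No (origin is local). (price=1, origin=local, category=tool): No (origin is local).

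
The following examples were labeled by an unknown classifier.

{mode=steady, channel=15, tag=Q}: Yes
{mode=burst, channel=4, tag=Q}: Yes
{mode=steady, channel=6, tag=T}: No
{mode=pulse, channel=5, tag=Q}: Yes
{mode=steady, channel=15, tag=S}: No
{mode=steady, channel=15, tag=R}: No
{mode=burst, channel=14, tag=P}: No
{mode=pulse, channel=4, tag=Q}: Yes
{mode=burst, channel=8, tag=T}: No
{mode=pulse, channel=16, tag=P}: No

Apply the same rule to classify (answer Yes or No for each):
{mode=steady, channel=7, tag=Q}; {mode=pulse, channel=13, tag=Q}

Yes, Yes

The classifier is using: tag is Q.
{mode=steady, channel=7, tag=Q} — tag is Q, hence Yes.
{mode=pulse, channel=13, tag=Q} — tag is Q, hence Yes.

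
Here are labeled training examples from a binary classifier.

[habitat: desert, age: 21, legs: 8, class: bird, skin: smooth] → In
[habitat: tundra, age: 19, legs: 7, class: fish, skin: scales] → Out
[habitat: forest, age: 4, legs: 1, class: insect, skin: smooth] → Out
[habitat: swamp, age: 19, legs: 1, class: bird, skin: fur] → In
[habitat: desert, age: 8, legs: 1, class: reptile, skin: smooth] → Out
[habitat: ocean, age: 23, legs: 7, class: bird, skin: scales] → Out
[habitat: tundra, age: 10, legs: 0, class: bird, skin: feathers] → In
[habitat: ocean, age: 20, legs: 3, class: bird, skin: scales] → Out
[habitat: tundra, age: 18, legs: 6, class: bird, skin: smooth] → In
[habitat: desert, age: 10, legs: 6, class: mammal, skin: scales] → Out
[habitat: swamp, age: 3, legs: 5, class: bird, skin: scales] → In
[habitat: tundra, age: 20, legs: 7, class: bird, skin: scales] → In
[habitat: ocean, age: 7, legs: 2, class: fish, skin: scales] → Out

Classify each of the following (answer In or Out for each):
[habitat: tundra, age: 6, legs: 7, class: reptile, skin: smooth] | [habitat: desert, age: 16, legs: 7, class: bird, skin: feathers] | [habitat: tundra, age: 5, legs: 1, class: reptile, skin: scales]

Out, In, Out

All 'In' examples share one property — class is bird AND habitat is not ocean — and every 'Out' example lacks it.
Out: [habitat: tundra, age: 6, legs: 7, class: reptile, skin: smooth], since class is reptile, habitat is tundra. In: [habitat: desert, age: 16, legs: 7, class: bird, skin: feathers], since class is bird, habitat is desert. Out: [habitat: tundra, age: 5, legs: 1, class: reptile, skin: scales], since class is reptile, habitat is tundra.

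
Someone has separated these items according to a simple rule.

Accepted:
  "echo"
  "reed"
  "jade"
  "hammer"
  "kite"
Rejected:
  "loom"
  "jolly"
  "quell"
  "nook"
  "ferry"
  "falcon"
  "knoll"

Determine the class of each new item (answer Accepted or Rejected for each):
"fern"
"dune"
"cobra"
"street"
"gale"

Accepted, Accepted, Rejected, Accepted, Accepted

A rule that fits every label: even length AND contains 'e' — true of each 'Accepted' example, false of each 'Rejected' one.
Accepted: "fern", since length 4, has 'e'. Accepted: "dune", since length 4, has 'e'. Rejected: "cobra", since length 5, no 'e'. Accepted: "street", since length 6, has 'e'. Accepted: "gale", since length 4, has 'e'.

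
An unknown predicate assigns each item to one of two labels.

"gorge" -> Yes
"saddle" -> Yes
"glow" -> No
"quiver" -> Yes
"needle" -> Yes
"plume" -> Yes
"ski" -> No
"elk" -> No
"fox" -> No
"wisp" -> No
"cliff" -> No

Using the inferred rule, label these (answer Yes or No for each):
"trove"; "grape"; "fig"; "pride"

A rule that fits every label: has ≥ 2 vowels — true of each 'Yes' example, false of each 'No' one.

Yes, Yes, No, Yes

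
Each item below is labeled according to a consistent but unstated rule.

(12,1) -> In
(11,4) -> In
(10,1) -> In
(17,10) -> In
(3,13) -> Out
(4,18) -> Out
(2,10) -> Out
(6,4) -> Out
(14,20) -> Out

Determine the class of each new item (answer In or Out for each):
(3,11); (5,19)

The pattern is that an item is 'In' exactly when: sum is odd.
Out: (3,11), since 3+11 = 14.
Out: (5,19), since 5+19 = 24.

Out, Out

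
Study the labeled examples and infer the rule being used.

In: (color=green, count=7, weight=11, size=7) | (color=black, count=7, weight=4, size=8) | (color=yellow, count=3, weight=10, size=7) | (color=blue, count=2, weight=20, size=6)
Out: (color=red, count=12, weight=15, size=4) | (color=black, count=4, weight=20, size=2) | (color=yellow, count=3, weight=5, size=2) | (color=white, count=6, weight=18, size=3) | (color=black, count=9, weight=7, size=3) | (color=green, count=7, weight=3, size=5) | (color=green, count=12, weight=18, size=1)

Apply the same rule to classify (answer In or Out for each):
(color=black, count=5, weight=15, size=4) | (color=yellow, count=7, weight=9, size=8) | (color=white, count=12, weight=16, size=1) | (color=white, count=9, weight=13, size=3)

A rule that fits every label: size ≥ 6 — true of each 'In' example, false of each 'Out' one.
(color=black, count=5, weight=15, size=4) — size = 4, hence Out. (color=yellow, count=7, weight=9, size=8) — size = 8, hence In. (color=white, count=12, weight=16, size=1) — size = 1, hence Out. (color=white, count=9, weight=13, size=3) — size = 3, hence Out.

Out, In, Out, Out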